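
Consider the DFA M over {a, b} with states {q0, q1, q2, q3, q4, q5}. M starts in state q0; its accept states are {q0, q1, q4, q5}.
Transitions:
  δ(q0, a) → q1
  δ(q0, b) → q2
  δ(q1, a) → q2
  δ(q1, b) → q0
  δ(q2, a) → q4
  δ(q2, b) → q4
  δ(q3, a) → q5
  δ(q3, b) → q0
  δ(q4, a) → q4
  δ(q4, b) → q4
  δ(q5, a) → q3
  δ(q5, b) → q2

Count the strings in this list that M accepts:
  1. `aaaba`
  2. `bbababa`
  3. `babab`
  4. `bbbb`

4

`aaaba`: accepted
`bbababa`: accepted
`babab`: accepted
`bbbb`: accepted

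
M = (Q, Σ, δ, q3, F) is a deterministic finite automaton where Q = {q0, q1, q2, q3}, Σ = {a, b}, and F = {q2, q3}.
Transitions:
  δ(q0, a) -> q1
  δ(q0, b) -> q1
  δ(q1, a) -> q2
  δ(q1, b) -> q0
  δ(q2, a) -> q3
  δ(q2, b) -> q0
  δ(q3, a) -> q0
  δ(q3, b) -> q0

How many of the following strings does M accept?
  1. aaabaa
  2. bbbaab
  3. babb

aaabaa: accepted
bbbaab: rejected
babb: rejected

1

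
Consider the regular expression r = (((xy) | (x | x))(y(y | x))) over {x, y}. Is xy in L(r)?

No split of xy into u·v has ((xy)|(x|x)) matching u and (y(y|x)) matching v.

no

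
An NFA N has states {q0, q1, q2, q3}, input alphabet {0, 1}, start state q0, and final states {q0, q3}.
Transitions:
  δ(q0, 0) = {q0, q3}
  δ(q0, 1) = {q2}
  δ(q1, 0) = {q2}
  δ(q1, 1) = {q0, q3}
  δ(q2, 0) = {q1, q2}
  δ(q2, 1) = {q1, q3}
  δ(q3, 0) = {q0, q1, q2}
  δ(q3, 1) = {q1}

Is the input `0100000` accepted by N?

Start: {q0}
read 0: {q0, q3}
read 1: {q1, q2}
read 0: {q1, q2}
read 0: {q1, q2}
read 0: {q1, q2}
read 0: {q1, q2}
read 0: {q1, q2}
Reachable ∩ accepting = {} — empty.

rejected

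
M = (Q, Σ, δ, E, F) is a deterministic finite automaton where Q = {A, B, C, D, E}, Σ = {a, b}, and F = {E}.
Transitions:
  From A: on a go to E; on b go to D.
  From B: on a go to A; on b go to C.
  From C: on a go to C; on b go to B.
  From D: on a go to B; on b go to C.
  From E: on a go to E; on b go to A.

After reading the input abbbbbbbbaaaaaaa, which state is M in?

E

E --a--> E
E --b--> A
A --b--> D
D --b--> C
C --b--> B
B --b--> C
C --b--> B
B --b--> C
C --b--> B
B --a--> A
A --a--> E
E --a--> E
E --a--> E
E --a--> E
E --a--> E
E --a--> E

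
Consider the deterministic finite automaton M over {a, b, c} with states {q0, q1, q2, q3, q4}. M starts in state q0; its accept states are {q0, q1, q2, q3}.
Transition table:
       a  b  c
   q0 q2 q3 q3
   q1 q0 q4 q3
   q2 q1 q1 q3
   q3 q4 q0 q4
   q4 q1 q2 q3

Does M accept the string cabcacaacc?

rejected

q0 --c--> q3
q3 --a--> q4
q4 --b--> q2
q2 --c--> q3
q3 --a--> q4
q4 --c--> q3
q3 --a--> q4
q4 --a--> q1
q1 --c--> q3
q3 --c--> q4
End in state q4, which is not an accepting state.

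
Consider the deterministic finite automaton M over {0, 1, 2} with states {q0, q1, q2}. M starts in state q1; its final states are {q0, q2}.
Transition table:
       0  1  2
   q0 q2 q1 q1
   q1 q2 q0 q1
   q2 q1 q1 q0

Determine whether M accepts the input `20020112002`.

q1 --2--> q1
q1 --0--> q2
q2 --0--> q1
q1 --2--> q1
q1 --0--> q2
q2 --1--> q1
q1 --1--> q0
q0 --2--> q1
q1 --0--> q2
q2 --0--> q1
q1 --2--> q1
End in state q1, which is not an accepting state.

rejected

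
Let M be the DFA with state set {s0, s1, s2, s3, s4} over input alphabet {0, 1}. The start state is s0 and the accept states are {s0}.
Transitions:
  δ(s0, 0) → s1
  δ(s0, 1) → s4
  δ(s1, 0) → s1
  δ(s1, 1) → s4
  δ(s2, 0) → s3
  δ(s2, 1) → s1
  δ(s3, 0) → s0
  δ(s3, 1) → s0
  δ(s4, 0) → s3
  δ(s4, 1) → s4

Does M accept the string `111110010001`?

s0 --1--> s4
s4 --1--> s4
s4 --1--> s4
s4 --1--> s4
s4 --1--> s4
s4 --0--> s3
s3 --0--> s0
s0 --1--> s4
s4 --0--> s3
s3 --0--> s0
s0 --0--> s1
s1 --1--> s4
End in state s4, which is not an accepting state.

rejected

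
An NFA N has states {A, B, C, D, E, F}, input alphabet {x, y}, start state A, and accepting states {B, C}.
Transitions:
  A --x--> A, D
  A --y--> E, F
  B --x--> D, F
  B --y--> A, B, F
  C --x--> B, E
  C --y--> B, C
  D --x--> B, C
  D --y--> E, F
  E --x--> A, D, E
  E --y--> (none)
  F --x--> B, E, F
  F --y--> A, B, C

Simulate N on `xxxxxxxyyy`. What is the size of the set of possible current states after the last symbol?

5

Start: {A}
read x: {A, D}
read x: {A, B, C, D}
read x: {A, B, C, D, E, F}
read x: {A, B, C, D, E, F}
read x: {A, B, C, D, E, F}
read x: {A, B, C, D, E, F}
read x: {A, B, C, D, E, F}
read y: {A, B, C, E, F}
read y: {A, B, C, E, F}
read y: {A, B, C, E, F}
Final reachable set {A, B, C, E, F} has 5 states.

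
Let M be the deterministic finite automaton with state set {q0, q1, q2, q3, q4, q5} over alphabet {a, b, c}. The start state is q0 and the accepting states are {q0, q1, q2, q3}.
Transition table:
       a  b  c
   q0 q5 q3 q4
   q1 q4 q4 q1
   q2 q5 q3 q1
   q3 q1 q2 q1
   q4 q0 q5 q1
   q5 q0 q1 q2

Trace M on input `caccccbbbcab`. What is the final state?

q5

q0 --c--> q4
q4 --a--> q0
q0 --c--> q4
q4 --c--> q1
q1 --c--> q1
q1 --c--> q1
q1 --b--> q4
q4 --b--> q5
q5 --b--> q1
q1 --c--> q1
q1 --a--> q4
q4 --b--> q5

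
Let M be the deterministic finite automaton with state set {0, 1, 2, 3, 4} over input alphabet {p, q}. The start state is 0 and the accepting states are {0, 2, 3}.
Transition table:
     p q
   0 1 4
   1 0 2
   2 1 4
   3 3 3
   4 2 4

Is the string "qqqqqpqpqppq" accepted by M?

accepted

0 --q--> 4
4 --q--> 4
4 --q--> 4
4 --q--> 4
4 --q--> 4
4 --p--> 2
2 --q--> 4
4 --p--> 2
2 --q--> 4
4 --p--> 2
2 --p--> 1
1 --q--> 2
End in state 2, which is an accepting state.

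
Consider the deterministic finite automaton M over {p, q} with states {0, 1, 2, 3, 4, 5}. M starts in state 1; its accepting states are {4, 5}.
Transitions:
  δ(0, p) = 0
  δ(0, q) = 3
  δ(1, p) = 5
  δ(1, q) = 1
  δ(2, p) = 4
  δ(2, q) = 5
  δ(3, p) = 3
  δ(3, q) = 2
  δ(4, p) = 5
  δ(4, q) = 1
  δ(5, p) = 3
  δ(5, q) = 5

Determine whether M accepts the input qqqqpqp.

rejected

1 --q--> 1
1 --q--> 1
1 --q--> 1
1 --q--> 1
1 --p--> 5
5 --q--> 5
5 --p--> 3
End in state 3, which is not an accepting state.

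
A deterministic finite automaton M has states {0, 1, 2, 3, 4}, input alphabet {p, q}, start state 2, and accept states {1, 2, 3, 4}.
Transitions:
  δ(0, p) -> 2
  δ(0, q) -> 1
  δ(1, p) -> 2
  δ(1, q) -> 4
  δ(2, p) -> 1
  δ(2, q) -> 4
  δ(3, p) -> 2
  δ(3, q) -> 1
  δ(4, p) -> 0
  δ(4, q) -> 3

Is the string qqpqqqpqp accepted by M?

rejected

2 --q--> 4
4 --q--> 3
3 --p--> 2
2 --q--> 4
4 --q--> 3
3 --q--> 1
1 --p--> 2
2 --q--> 4
4 --p--> 0
End in state 0, which is not an accepting state.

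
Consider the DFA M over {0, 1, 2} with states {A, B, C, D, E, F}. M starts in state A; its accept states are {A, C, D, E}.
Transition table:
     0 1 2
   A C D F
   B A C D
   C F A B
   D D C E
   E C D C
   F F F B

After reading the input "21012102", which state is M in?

A --2--> F
F --1--> F
F --0--> F
F --1--> F
F --2--> B
B --1--> C
C --0--> F
F --2--> B

B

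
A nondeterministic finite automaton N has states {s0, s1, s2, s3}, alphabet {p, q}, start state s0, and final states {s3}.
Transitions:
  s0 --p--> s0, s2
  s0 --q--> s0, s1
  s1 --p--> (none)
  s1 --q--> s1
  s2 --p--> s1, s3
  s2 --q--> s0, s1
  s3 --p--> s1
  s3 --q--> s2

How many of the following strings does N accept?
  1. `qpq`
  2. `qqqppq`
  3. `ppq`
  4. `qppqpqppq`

`qpq`: rejected
`qqqppq`: rejected
`ppq`: rejected
`qppqpqppq`: rejected

0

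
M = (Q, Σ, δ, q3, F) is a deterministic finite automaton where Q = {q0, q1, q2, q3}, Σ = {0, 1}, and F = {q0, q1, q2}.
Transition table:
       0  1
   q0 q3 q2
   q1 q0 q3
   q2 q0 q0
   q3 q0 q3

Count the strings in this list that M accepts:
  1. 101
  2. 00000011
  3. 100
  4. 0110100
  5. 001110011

101: accepted
00000011: rejected
100: rejected
0110100: rejected
001110011: rejected

1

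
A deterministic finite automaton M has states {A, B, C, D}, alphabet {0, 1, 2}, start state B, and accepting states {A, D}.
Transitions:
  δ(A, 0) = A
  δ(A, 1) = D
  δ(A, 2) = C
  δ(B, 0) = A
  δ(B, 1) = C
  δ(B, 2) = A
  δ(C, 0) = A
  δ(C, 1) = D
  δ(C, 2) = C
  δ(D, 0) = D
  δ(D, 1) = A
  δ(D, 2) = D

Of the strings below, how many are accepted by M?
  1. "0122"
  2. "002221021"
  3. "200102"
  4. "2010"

4

"0122": accepted
"002221021": accepted
"200102": accepted
"2010": accepted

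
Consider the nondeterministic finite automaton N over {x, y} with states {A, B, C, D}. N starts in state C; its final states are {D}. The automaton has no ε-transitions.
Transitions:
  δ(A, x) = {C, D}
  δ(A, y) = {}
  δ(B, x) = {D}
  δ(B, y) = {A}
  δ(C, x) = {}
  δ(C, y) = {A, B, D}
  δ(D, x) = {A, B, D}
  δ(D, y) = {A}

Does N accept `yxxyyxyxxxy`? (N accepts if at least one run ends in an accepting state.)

accepted

Start: {C}
read y: {A, B, D}
read x: {A, B, C, D}
read x: {A, B, C, D}
read y: {A, B, D}
read y: {A}
read x: {C, D}
read y: {A, B, D}
read x: {A, B, C, D}
read x: {A, B, C, D}
read x: {A, B, C, D}
read y: {A, B, D}
Reachable ∩ accepting = {D} — nonempty.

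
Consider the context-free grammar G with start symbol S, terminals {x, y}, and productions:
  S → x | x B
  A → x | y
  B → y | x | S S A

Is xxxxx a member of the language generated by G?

S ⇒ xB ⇒ xSSA ⇒ xxSA ⇒ xxxBA ⇒ xxxxA ⇒ xxxxx

yes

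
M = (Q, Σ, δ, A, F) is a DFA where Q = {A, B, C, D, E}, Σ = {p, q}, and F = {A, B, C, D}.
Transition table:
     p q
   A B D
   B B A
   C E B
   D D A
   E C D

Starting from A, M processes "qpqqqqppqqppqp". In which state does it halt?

B

A --q--> D
D --p--> D
D --q--> A
A --q--> D
D --q--> A
A --q--> D
D --p--> D
D --p--> D
D --q--> A
A --q--> D
D --p--> D
D --p--> D
D --q--> A
A --p--> B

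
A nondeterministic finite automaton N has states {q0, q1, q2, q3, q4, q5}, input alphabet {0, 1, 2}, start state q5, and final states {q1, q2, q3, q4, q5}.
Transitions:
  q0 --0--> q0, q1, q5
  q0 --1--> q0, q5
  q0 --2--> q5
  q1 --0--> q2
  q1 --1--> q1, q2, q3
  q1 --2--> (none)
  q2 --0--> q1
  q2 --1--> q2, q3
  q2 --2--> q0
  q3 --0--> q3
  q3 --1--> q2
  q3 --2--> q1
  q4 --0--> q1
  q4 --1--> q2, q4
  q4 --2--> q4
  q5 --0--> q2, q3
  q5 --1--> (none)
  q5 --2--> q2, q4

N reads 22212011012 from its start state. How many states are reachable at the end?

5

Start: {q5}
read 2: {q2, q4}
read 2: {q0, q4}
read 2: {q4, q5}
read 1: {q2, q4}
read 2: {q0, q4}
read 0: {q0, q1, q5}
read 1: {q0, q1, q2, q3, q5}
read 1: {q0, q1, q2, q3, q5}
read 0: {q0, q1, q2, q3, q5}
read 1: {q0, q1, q2, q3, q5}
read 2: {q0, q1, q2, q4, q5}
Final reachable set {q0, q1, q2, q4, q5} has 5 states.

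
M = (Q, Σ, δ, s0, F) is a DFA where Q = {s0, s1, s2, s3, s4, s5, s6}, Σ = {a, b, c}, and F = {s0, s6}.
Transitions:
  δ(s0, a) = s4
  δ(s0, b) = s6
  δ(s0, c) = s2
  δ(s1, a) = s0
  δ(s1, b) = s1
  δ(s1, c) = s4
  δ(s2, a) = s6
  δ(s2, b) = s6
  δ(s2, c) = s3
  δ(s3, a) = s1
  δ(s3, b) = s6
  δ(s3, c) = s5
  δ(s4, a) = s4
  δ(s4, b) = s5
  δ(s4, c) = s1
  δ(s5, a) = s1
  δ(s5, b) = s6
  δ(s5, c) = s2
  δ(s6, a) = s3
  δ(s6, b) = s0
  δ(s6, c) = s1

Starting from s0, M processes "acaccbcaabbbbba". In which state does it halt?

s4

s0 --a--> s4
s4 --c--> s1
s1 --a--> s0
s0 --c--> s2
s2 --c--> s3
s3 --b--> s6
s6 --c--> s1
s1 --a--> s0
s0 --a--> s4
s4 --b--> s5
s5 --b--> s6
s6 --b--> s0
s0 --b--> s6
s6 --b--> s0
s0 --a--> s4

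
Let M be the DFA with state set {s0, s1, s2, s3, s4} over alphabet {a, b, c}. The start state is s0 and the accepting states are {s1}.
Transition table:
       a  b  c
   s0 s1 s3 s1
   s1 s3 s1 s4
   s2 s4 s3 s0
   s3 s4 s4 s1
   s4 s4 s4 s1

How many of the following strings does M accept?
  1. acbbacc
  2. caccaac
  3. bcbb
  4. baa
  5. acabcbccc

acbbacc: rejected
caccaac: accepted
bcbb: accepted
baa: rejected
acabcbccc: rejected

2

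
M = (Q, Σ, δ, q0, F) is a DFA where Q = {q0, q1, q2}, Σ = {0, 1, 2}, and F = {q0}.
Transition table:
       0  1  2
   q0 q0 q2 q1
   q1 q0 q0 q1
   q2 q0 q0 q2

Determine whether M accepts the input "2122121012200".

q0 --2--> q1
q1 --1--> q0
q0 --2--> q1
q1 --2--> q1
q1 --1--> q0
q0 --2--> q1
q1 --1--> q0
q0 --0--> q0
q0 --1--> q2
q2 --2--> q2
q2 --2--> q2
q2 --0--> q0
q0 --0--> q0
End in state q0, which is an accepting state.

accepted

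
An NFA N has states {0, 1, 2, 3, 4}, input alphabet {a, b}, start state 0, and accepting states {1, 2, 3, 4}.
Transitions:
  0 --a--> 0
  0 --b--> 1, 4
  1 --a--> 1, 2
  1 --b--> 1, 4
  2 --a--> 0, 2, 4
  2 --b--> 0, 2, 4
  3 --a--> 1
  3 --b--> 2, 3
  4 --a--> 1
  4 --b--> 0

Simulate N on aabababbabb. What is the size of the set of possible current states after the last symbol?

Start: {0}
read a: {0}
read a: {0}
read b: {1, 4}
read a: {1, 2}
read b: {0, 1, 2, 4}
read a: {0, 1, 2, 4}
read b: {0, 1, 2, 4}
read b: {0, 1, 2, 4}
read a: {0, 1, 2, 4}
read b: {0, 1, 2, 4}
read b: {0, 1, 2, 4}
Final reachable set {0, 1, 2, 4} has 4 states.

4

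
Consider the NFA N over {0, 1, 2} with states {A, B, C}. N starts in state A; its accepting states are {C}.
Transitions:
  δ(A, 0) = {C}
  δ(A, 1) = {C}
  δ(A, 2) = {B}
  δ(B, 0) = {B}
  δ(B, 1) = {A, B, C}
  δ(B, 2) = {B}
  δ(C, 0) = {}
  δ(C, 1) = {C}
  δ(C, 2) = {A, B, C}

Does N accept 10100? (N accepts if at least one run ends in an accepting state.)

rejected

Start: {A}
read 1: {C}
read 0: {}
The reachable set is empty and stays empty for the remaining 3 symbols.
Reachable ∩ accepting = {} — empty.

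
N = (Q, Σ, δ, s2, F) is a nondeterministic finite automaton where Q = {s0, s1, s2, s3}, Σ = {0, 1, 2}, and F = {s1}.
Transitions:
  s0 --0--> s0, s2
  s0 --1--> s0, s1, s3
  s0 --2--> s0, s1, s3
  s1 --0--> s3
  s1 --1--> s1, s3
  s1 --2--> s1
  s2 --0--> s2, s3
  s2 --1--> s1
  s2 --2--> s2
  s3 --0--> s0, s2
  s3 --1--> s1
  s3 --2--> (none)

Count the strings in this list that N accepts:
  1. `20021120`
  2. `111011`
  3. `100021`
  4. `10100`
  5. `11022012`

3

`20021120`: rejected
`111011`: accepted
`100021`: accepted
`10100`: rejected
`11022012`: accepted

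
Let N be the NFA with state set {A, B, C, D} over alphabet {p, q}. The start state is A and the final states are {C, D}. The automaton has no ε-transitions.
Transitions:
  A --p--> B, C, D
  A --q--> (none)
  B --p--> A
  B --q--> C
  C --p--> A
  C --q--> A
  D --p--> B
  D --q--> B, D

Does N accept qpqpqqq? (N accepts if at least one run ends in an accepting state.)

Start: {A}
read q: {}
The reachable set is empty and stays empty for the remaining 6 symbols.
Reachable ∩ accepting = {} — empty.

rejected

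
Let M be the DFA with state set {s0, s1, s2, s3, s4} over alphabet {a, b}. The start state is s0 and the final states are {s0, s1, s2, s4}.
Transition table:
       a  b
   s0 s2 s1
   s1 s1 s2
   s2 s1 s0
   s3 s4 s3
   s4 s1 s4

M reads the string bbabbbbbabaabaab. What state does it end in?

s2

s0 --b--> s1
s1 --b--> s2
s2 --a--> s1
s1 --b--> s2
s2 --b--> s0
s0 --b--> s1
s1 --b--> s2
s2 --b--> s0
s0 --a--> s2
s2 --b--> s0
s0 --a--> s2
s2 --a--> s1
s1 --b--> s2
s2 --a--> s1
s1 --a--> s1
s1 --b--> s2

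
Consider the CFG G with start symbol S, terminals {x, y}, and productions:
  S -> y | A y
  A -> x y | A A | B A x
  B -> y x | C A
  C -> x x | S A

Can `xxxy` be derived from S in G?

no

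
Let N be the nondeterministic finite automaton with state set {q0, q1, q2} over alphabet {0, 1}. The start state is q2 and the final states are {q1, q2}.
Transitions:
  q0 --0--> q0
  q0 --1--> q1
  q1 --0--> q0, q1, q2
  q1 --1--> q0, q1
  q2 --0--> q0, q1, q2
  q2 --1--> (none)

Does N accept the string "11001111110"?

rejected

Start: {q2}
read 1: {}
The reachable set is empty and stays empty for the remaining 10 symbols.
Reachable ∩ accepting = {} — empty.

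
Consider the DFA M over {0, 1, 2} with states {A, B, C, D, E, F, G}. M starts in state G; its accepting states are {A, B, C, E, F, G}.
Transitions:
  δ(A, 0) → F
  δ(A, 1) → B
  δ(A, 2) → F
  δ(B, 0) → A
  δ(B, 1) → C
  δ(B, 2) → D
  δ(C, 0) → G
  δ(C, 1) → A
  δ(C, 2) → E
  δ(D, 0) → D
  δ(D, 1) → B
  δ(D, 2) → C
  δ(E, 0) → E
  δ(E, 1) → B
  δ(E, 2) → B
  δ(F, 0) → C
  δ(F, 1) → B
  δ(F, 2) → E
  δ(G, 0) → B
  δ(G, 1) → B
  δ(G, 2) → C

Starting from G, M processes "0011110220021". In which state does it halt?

C

G --0--> B
B --0--> A
A --1--> B
B --1--> C
C --1--> A
A --1--> B
B --0--> A
A --2--> F
F --2--> E
E --0--> E
E --0--> E
E --2--> B
B --1--> C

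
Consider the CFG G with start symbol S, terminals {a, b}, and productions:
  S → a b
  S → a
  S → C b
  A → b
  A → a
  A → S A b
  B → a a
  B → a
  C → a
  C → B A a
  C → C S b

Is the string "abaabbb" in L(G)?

S ⇒ Cb ⇒ CSbb ⇒ BAaSbb ⇒ aAaSbb ⇒ abaSbb ⇒ abaabbb

yes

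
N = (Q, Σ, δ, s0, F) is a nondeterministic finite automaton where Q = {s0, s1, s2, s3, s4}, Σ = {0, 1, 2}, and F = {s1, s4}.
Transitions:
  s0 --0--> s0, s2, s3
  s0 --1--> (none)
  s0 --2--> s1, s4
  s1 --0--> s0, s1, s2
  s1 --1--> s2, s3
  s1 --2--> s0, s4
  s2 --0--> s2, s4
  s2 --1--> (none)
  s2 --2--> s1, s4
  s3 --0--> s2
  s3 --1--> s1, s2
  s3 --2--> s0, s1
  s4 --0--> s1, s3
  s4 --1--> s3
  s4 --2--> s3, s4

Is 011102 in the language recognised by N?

Start: {s0}
read 0: {s0, s2, s3}
read 1: {s1, s2}
read 1: {s2, s3}
read 1: {s1, s2}
read 0: {s0, s1, s2, s4}
read 2: {s0, s1, s3, s4}
Reachable ∩ accepting = {s1, s4} — nonempty.

accepted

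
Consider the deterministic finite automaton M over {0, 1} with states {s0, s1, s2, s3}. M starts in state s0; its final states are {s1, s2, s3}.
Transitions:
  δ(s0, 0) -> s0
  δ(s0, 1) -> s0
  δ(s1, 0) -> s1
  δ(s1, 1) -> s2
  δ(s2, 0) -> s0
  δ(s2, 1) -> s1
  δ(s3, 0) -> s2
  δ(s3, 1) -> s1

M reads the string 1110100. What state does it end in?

s0 --1--> s0
s0 --1--> s0
s0 --1--> s0
s0 --0--> s0
s0 --1--> s0
s0 --0--> s0
s0 --0--> s0

s0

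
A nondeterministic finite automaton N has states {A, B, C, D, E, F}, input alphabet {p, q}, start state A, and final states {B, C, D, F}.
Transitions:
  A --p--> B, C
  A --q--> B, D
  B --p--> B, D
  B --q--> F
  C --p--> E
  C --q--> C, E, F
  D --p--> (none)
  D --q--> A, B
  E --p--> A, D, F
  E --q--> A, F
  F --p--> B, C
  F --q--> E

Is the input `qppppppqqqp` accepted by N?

Start: {A}
read q: {B, D}
read p: {B, D}
read p: {B, D}
read p: {B, D}
read p: {B, D}
read p: {B, D}
read p: {B, D}
read q: {A, B, F}
read q: {B, D, E, F}
read q: {A, B, E, F}
read p: {A, B, C, D, F}
Reachable ∩ accepting = {B, C, D, F} — nonempty.

accepted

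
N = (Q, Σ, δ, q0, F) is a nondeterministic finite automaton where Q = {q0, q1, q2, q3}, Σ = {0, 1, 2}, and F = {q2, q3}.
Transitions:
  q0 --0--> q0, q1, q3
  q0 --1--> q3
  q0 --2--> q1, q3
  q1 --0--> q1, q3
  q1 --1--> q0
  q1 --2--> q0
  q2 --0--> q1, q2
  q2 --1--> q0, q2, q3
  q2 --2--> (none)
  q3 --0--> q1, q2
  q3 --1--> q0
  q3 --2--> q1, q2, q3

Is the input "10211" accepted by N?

rejected

Start: {q0}
read 1: {q3}
read 0: {q1, q2}
read 2: {q0}
read 1: {q3}
read 1: {q0}
Reachable ∩ accepting = {} — empty.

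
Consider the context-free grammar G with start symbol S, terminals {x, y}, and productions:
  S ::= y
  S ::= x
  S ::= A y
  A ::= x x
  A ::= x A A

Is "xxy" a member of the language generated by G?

yes

S ⇒ Ay ⇒ xxy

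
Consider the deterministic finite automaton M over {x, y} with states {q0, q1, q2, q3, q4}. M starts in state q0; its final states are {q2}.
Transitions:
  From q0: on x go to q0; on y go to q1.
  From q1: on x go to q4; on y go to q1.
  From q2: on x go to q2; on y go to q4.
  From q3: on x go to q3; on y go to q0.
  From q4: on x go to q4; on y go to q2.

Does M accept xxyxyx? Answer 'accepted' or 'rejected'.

accepted

q0 --x--> q0
q0 --x--> q0
q0 --y--> q1
q1 --x--> q4
q4 --y--> q2
q2 --x--> q2
End in state q2, which is an accepting state.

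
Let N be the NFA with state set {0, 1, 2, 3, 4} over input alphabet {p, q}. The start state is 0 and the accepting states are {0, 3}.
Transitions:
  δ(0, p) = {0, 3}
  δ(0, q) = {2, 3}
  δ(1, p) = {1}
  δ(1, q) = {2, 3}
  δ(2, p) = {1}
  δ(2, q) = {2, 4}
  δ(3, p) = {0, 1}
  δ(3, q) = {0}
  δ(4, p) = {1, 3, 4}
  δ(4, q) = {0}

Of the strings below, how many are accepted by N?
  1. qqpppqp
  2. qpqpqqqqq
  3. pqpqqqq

qqpppqp: accepted
qpqpqqqqq: accepted
pqpqqqq: accepted

3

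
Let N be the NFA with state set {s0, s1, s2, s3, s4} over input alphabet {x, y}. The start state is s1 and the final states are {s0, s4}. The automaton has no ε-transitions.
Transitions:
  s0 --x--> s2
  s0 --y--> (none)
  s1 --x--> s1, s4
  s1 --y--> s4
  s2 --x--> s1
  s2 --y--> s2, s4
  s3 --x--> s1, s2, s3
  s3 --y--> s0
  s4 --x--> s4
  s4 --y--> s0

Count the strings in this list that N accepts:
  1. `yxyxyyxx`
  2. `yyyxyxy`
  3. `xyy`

2

`yxyxyyxx`: accepted
`yyyxyxy`: rejected
`xyy`: accepted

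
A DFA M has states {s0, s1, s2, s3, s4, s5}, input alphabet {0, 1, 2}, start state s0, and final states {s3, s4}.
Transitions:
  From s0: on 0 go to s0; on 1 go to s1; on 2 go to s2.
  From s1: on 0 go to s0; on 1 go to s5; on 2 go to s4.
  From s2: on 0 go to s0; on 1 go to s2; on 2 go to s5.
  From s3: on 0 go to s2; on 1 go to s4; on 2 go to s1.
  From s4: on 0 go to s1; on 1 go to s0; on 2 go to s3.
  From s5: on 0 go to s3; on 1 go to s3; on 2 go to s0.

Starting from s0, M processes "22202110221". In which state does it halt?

s3

s0 --2--> s2
s2 --2--> s5
s5 --2--> s0
s0 --0--> s0
s0 --2--> s2
s2 --1--> s2
s2 --1--> s2
s2 --0--> s0
s0 --2--> s2
s2 --2--> s5
s5 --1--> s3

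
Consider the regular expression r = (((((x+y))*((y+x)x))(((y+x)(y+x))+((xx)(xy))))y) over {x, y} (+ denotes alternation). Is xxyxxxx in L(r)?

No split of xxyxxxx into u·v has ((((x+y))*((y+x)x))(((y+x)(y+x))+((xx)(xy)))) matching u and y matching v.

no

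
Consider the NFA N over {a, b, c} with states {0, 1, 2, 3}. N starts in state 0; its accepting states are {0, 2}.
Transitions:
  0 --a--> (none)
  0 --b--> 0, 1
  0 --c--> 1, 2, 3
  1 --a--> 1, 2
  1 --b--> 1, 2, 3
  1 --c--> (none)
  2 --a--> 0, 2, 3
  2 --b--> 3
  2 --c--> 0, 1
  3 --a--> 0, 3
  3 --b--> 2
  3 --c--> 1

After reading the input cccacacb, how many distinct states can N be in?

4

Start: {0}
read c: {1, 2, 3}
read c: {0, 1}
read c: {1, 2, 3}
read a: {0, 1, 2, 3}
read c: {0, 1, 2, 3}
read a: {0, 1, 2, 3}
read c: {0, 1, 2, 3}
read b: {0, 1, 2, 3}
Final reachable set {0, 1, 2, 3} has 4 states.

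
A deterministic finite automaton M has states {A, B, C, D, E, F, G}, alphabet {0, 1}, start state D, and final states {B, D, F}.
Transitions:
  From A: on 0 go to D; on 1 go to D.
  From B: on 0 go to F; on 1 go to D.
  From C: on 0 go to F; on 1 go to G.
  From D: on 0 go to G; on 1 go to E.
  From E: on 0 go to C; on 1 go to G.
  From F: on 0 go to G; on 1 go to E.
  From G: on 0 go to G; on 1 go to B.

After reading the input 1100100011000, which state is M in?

G

D --1--> E
E --1--> G
G --0--> G
G --0--> G
G --1--> B
B --0--> F
F --0--> G
G --0--> G
G --1--> B
B --1--> D
D --0--> G
G --0--> G
G --0--> G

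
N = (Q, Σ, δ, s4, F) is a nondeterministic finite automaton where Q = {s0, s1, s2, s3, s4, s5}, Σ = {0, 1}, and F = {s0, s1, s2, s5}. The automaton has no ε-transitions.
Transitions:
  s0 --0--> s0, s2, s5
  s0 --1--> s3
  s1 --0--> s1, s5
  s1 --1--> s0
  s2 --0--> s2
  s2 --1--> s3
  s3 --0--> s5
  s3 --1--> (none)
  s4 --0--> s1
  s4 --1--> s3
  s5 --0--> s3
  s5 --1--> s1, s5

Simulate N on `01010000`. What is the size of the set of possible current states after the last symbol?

3

Start: {s4}
read 0: {s1}
read 1: {s0}
read 0: {s0, s2, s5}
read 1: {s1, s3, s5}
read 0: {s1, s3, s5}
read 0: {s1, s3, s5}
read 0: {s1, s3, s5}
read 0: {s1, s3, s5}
Final reachable set {s1, s3, s5} has 3 states.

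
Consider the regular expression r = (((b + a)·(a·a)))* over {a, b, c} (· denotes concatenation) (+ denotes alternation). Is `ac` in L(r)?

no

ac cannot be split into zero or more pieces each matching ((b+a)·(a·a)).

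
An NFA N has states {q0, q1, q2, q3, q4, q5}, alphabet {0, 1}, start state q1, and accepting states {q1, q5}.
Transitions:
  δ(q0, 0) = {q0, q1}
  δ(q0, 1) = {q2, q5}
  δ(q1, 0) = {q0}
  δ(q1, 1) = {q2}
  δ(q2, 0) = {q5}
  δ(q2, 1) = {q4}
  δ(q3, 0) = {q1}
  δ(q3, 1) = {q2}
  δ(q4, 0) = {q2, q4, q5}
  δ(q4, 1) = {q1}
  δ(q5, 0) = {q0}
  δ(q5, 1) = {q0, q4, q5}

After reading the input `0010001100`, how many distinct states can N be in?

Start: {q1}
read 0: {q0}
read 0: {q0, q1}
read 1: {q2, q5}
read 0: {q0, q5}
read 0: {q0, q1}
read 0: {q0, q1}
read 1: {q2, q5}
read 1: {q0, q4, q5}
read 0: {q0, q1, q2, q4, q5}
read 0: {q0, q1, q2, q4, q5}
Final reachable set {q0, q1, q2, q4, q5} has 5 states.

5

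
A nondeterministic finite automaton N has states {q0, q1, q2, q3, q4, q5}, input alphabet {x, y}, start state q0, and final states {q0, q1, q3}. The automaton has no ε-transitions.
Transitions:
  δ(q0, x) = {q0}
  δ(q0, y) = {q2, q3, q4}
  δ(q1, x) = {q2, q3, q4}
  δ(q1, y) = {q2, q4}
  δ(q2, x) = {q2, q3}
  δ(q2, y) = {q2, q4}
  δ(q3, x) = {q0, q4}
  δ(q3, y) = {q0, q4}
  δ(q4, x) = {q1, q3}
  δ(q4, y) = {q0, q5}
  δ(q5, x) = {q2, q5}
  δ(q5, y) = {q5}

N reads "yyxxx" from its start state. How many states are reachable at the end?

6

Start: {q0}
read y: {q2, q3, q4}
read y: {q0, q2, q4, q5}
read x: {q0, q1, q2, q3, q5}
read x: {q0, q2, q3, q4, q5}
read x: {q0, q1, q2, q3, q4, q5}
Final reachable set {q0, q1, q2, q3, q4, q5} has 6 states.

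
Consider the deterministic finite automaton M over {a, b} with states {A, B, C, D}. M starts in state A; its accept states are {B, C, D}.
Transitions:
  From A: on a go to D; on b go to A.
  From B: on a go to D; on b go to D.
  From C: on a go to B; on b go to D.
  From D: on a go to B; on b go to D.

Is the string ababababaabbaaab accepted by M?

accepted

A --a--> D
D --b--> D
D --a--> B
B --b--> D
D --a--> B
B --b--> D
D --a--> B
B --b--> D
D --a--> B
B --a--> D
D --b--> D
D --b--> D
D --a--> B
B --a--> D
D --a--> B
B --b--> D
End in state D, which is an accepting state.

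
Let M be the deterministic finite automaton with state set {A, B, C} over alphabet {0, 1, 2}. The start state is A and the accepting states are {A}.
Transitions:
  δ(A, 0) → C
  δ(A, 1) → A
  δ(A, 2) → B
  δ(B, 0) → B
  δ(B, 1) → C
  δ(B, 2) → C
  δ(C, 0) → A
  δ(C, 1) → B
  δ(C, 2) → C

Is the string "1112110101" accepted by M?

accepted

A --1--> A
A --1--> A
A --1--> A
A --2--> B
B --1--> C
C --1--> B
B --0--> B
B --1--> C
C --0--> A
A --1--> A
End in state A, which is an accepting state.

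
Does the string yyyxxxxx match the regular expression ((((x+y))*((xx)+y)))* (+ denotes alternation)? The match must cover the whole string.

yes

Split into 5 pieces y · y · y · xx · xxx; each matches (((x+y))*((xx)+y)).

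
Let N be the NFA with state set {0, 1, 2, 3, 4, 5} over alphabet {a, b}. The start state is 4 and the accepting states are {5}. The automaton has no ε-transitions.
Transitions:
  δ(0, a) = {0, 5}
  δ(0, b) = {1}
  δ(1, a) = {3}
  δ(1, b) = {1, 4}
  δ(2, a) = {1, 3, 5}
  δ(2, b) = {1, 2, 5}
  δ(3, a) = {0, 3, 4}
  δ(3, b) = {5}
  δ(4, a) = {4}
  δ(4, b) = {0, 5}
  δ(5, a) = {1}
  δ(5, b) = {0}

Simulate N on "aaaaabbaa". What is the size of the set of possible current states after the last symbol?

Start: {4}
read a: {4}
read a: {4}
read a: {4}
read a: {4}
read a: {4}
read b: {0, 5}
read b: {0, 1}
read a: {0, 3, 5}
read a: {0, 1, 3, 4, 5}
Final reachable set {0, 1, 3, 4, 5} has 5 states.

5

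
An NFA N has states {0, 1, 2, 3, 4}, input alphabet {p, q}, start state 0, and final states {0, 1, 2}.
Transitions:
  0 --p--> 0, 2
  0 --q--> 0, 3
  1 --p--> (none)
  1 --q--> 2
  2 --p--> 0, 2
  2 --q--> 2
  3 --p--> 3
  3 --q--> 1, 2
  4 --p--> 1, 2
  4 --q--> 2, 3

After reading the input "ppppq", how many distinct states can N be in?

3

Start: {0}
read p: {0, 2}
read p: {0, 2}
read p: {0, 2}
read p: {0, 2}
read q: {0, 2, 3}
Final reachable set {0, 2, 3} has 3 states.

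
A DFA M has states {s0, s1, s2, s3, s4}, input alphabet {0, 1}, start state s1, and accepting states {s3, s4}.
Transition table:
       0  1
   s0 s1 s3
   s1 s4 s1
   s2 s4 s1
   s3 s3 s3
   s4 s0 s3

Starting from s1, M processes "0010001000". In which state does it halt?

s1 --0--> s4
s4 --0--> s0
s0 --1--> s3
s3 --0--> s3
s3 --0--> s3
s3 --0--> s3
s3 --1--> s3
s3 --0--> s3
s3 --0--> s3
s3 --0--> s3

s3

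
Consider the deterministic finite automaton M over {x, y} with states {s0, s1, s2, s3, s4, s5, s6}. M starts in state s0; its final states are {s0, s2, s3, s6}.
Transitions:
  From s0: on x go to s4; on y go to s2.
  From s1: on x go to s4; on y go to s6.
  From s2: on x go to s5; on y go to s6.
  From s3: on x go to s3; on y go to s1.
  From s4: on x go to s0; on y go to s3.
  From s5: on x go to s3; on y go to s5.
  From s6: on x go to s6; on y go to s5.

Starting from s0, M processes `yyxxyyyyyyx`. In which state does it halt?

s0 --y--> s2
s2 --y--> s6
s6 --x--> s6
s6 --x--> s6
s6 --y--> s5
s5 --y--> s5
s5 --y--> s5
s5 --y--> s5
s5 --y--> s5
s5 --y--> s5
s5 --x--> s3

s3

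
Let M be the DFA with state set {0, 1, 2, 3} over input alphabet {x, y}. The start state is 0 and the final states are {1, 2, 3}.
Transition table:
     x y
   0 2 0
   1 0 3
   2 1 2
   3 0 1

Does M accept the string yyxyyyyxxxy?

0 --y--> 0
0 --y--> 0
0 --x--> 2
2 --y--> 2
2 --y--> 2
2 --y--> 2
2 --y--> 2
2 --x--> 1
1 --x--> 0
0 --x--> 2
2 --y--> 2
End in state 2, which is an accepting state.

accepted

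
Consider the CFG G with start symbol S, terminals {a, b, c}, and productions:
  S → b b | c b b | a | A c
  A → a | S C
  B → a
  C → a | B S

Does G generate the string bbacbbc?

yes

S ⇒ Ac ⇒ SCc ⇒ bbCc ⇒ bbBSc ⇒ bbaSc ⇒ bbacbbc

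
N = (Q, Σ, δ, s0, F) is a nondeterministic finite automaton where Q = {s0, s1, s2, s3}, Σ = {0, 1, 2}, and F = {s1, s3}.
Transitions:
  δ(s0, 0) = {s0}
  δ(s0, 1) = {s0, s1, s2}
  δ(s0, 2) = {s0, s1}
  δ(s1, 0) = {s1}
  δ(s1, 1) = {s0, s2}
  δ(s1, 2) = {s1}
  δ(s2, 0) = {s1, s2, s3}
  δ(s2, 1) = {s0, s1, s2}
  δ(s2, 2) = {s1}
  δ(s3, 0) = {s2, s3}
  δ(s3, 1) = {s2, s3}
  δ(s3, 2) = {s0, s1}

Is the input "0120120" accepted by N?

Start: {s0}
read 0: {s0}
read 1: {s0, s1, s2}
read 2: {s0, s1}
read 0: {s0, s1}
read 1: {s0, s1, s2}
read 2: {s0, s1}
read 0: {s0, s1}
Reachable ∩ accepting = {s1} — nonempty.

accepted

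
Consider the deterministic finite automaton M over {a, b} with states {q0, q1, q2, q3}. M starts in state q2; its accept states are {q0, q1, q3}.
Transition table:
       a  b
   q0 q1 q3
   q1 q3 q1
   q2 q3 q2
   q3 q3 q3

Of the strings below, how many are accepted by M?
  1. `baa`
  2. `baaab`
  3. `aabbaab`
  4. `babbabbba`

4

`baa`: accepted
`baaab`: accepted
`aabbaab`: accepted
`babbabbba`: accepted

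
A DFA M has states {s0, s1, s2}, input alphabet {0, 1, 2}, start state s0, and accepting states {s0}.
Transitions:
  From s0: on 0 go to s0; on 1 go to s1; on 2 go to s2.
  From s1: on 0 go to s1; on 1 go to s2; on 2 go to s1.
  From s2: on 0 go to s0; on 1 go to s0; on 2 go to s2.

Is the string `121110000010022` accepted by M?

rejected

s0 --1--> s1
s1 --2--> s1
s1 --1--> s2
s2 --1--> s0
s0 --1--> s1
s1 --0--> s1
s1 --0--> s1
s1 --0--> s1
s1 --0--> s1
s1 --0--> s1
s1 --1--> s2
s2 --0--> s0
s0 --0--> s0
s0 --2--> s2
s2 --2--> s2
End in state s2, which is not an accepting state.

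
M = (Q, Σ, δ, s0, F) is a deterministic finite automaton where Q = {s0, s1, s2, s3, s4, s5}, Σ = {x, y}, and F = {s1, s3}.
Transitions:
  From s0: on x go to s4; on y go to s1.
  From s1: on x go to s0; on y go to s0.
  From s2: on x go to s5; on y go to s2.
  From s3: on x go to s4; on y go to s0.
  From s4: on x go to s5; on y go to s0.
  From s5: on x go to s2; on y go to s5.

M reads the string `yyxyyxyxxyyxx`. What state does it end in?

s4

s0 --y--> s1
s1 --y--> s0
s0 --x--> s4
s4 --y--> s0
s0 --y--> s1
s1 --x--> s0
s0 --y--> s1
s1 --x--> s0
s0 --x--> s4
s4 --y--> s0
s0 --y--> s1
s1 --x--> s0
s0 --x--> s4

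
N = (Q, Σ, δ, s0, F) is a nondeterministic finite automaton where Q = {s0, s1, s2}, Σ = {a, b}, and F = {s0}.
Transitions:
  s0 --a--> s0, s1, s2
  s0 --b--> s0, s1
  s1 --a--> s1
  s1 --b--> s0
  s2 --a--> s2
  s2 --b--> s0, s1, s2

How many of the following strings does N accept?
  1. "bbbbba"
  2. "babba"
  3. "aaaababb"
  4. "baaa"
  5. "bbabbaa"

5

"bbbbba": accepted
"babba": accepted
"aaaababb": accepted
"baaa": accepted
"bbabbaa": accepted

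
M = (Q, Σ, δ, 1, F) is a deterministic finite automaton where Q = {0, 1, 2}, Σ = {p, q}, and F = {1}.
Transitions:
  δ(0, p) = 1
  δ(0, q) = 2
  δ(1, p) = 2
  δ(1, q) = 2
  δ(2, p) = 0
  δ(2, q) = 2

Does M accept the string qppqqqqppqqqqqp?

1 --q--> 2
2 --p--> 0
0 --p--> 1
1 --q--> 2
2 --q--> 2
2 --q--> 2
2 --q--> 2
2 --p--> 0
0 --p--> 1
1 --q--> 2
2 --q--> 2
2 --q--> 2
2 --q--> 2
2 --q--> 2
2 --p--> 0
End in state 0, which is not an accepting state.

rejected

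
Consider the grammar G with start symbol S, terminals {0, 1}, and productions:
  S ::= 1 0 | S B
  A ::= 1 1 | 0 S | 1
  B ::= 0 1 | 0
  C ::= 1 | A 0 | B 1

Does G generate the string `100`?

yes

S ⇒ SB ⇒ 10B ⇒ 100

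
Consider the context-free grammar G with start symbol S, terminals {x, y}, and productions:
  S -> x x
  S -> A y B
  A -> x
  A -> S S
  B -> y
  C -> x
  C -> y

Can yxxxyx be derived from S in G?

no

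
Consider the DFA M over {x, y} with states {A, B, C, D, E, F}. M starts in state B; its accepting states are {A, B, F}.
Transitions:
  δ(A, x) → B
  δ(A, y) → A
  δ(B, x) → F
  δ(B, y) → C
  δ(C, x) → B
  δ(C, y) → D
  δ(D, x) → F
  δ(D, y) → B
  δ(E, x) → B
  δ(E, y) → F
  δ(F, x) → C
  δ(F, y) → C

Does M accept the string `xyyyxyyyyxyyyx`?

accepted

B --x--> F
F --y--> C
C --y--> D
D --y--> B
B --x--> F
F --y--> C
C --y--> D
D --y--> B
B --y--> C
C --x--> B
B --y--> C
C --y--> D
D --y--> B
B --x--> F
End in state F, which is an accepting state.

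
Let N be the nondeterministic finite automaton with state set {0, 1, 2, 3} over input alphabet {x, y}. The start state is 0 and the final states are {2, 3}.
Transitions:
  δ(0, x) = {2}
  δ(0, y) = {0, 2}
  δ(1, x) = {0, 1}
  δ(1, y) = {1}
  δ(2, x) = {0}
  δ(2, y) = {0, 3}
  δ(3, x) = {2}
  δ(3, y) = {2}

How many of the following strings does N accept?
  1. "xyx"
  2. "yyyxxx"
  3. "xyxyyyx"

"xyx": accepted
"yyyxxx": accepted
"xyxyyyx": accepted

3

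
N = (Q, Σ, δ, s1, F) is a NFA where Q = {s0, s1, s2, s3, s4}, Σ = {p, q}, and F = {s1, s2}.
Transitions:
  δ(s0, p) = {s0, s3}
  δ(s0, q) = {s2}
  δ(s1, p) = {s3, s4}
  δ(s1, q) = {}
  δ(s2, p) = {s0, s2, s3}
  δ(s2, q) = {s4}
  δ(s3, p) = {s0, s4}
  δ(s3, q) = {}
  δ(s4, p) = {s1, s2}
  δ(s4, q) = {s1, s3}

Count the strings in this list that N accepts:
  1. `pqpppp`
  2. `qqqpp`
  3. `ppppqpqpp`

2

`pqpppp`: accepted
`qqqpp`: rejected
`ppppqpqpp`: accepted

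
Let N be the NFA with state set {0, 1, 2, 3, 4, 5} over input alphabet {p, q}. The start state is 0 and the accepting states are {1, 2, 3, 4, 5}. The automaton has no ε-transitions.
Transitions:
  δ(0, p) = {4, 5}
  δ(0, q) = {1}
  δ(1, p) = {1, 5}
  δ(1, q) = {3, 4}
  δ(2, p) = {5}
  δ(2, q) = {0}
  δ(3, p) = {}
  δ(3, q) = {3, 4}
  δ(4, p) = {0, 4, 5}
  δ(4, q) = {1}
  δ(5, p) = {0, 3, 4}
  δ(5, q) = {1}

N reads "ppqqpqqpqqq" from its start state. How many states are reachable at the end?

3

Start: {0}
read p: {4, 5}
read p: {0, 3, 4, 5}
read q: {1, 3, 4}
read q: {1, 3, 4}
read p: {0, 1, 4, 5}
read q: {1, 3, 4}
read q: {1, 3, 4}
read p: {0, 1, 4, 5}
read q: {1, 3, 4}
read q: {1, 3, 4}
read q: {1, 3, 4}
Final reachable set {1, 3, 4} has 3 states.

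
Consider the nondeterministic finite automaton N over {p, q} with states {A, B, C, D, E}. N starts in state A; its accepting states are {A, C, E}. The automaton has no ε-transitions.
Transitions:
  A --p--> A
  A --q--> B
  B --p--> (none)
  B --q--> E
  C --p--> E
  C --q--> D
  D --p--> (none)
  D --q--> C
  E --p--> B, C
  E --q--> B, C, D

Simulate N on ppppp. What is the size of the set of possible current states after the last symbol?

Start: {A}
read p: {A}
read p: {A}
read p: {A}
read p: {A}
read p: {A}
Final reachable set {A} has 1 state.

1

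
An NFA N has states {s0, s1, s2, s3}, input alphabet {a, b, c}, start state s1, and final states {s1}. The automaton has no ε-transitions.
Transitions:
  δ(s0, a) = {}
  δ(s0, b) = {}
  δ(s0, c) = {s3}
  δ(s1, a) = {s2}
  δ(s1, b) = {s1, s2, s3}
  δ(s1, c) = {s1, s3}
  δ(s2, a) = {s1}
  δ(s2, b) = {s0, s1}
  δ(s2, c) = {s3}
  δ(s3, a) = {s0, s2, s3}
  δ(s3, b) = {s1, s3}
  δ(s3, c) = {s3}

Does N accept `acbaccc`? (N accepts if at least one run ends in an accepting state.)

rejected

Start: {s1}
read a: {s2}
read c: {s3}
read b: {s1, s3}
read a: {s0, s2, s3}
read c: {s3}
read c: {s3}
read c: {s3}
Reachable ∩ accepting = {} — empty.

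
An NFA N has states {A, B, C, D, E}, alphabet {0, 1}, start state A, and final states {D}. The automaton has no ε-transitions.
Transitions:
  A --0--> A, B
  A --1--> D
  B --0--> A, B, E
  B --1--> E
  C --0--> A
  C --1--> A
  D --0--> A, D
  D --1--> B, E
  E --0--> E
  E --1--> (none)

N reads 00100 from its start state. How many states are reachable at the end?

4

Start: {A}
read 0: {A, B}
read 0: {A, B, E}
read 1: {D, E}
read 0: {A, D, E}
read 0: {A, B, D, E}
Final reachable set {A, B, D, E} has 4 states.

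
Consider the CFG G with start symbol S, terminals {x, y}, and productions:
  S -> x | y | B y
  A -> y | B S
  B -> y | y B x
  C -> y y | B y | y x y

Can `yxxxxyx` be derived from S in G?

no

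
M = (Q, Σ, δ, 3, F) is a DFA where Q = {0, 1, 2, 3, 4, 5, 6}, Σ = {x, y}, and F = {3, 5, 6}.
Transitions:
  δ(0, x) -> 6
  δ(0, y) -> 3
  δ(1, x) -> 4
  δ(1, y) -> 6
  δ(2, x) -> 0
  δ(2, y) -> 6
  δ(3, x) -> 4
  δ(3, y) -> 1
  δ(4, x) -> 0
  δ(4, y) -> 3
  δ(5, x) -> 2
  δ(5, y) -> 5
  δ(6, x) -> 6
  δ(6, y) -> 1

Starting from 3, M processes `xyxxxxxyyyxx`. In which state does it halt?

0

3 --x--> 4
4 --y--> 3
3 --x--> 4
4 --x--> 0
0 --x--> 6
6 --x--> 6
6 --x--> 6
6 --y--> 1
1 --y--> 6
6 --y--> 1
1 --x--> 4
4 --x--> 0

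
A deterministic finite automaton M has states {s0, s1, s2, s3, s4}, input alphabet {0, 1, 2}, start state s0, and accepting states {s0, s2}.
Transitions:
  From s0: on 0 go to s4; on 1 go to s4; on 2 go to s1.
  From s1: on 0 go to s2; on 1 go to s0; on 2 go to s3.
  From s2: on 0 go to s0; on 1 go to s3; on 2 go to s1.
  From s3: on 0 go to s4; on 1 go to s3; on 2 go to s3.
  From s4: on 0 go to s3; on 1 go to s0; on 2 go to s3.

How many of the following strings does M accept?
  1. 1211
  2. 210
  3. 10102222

0

1211: rejected
210: rejected
10102222: rejected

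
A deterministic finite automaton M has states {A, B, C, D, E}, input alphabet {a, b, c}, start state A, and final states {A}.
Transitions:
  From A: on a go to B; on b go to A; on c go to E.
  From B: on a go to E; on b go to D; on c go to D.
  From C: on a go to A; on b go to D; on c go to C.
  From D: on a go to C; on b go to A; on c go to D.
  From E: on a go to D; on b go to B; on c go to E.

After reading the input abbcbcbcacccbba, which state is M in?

B

A --a--> B
B --b--> D
D --b--> A
A --c--> E
E --b--> B
B --c--> D
D --b--> A
A --c--> E
E --a--> D
D --c--> D
D --c--> D
D --c--> D
D --b--> A
A --b--> A
A --a--> B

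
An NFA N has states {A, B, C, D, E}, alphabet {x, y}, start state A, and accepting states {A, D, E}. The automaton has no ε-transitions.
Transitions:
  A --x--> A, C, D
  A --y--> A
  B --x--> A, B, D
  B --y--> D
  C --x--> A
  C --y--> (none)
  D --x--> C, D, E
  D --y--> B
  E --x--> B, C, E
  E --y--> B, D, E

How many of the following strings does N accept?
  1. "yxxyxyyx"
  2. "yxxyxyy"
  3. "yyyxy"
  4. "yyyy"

"yxxyxyyx": accepted
"yxxyxyy": accepted
"yyyxy": accepted
"yyyy": accepted

4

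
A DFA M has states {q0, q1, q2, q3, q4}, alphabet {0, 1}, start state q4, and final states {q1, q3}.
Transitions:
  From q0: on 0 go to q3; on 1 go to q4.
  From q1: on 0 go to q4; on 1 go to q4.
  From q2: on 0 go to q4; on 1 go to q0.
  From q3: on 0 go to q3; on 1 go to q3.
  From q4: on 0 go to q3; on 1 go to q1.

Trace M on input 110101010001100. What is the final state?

q3

q4 --1--> q1
q1 --1--> q4
q4 --0--> q3
q3 --1--> q3
q3 --0--> q3
q3 --1--> q3
q3 --0--> q3
q3 --1--> q3
q3 --0--> q3
q3 --0--> q3
q3 --0--> q3
q3 --1--> q3
q3 --1--> q3
q3 --0--> q3
q3 --0--> q3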